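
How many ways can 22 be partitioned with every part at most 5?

255

Enumerating by decreasing first part gives 255 partitions in all.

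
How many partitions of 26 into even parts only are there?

101

There are 101 such partitions.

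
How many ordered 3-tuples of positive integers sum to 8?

21

A composition of 8 into 3 positive parts is chosen by placing 2 dividers among the 7 gaps between 8 units: C(7,2) = 21.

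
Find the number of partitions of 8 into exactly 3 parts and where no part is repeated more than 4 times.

5

They are:
6+1+1
5+2+1
4+3+1
4+2+2
3+3+2
Counting gives 5.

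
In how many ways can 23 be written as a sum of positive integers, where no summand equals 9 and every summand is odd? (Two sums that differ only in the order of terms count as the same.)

82

There are 82 such partitions.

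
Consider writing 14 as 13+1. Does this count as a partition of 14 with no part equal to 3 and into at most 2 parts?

Yes

The parts sum to 14, and the condition 'no summand equals 3' holds; the condition 'there are at most 2 summands' holds.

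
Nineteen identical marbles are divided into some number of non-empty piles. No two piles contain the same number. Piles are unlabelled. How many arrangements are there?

54

There are too many to list fully; the first 12 (by largest part) are:
19
18+1
17+2
16+3
16+2+1
15+4
15+3+1
14+5
14+4+1
14+3+2
13+6
13+5+1
…and 42 more, for 54 total.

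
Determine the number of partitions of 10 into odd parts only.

Listing the qualifying partitions of 10:
9 + 1
7 + 3
7 + 1 + 1 + 1
5 + 5
5 + 3 + 1 + 1
5 + 1 + 1 + 1 + 1 + 1
3 + 3 + 3 + 1
3 + 3 + 1 + 1 + 1 + 1
3 + 1 + 1 + 1 + 1 + 1 + 1 + 1
1 + 1 + 1 + 1 + 1 + 1 + 1 + 1 + 1 + 1

10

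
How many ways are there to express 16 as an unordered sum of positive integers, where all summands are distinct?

32

A partial list (first 12 by largest part):
16
15+1
14+2
13+3
13+2+1
12+4
12+3+1
11+5
11+4+1
11+3+2
10+6
10+5+1
…and 20 more, for 32 total.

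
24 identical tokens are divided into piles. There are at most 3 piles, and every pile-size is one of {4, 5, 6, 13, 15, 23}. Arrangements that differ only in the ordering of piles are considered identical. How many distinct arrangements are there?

2

Listing the qualifying partitions of 24:
15+5+4
13+6+5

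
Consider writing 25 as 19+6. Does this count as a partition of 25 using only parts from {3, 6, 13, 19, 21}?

The parts sum to 25, and the condition 'each summand belongs to {3, 6, 13, 19, 21}' holds.

Yes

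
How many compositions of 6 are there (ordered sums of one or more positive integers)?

32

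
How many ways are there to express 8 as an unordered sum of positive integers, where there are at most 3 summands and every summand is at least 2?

The partitions of 8 that satisfy the conditions:
8
2,6
3,5
4,4
2,2,4
2,3,3

6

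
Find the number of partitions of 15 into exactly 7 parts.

21

They are:
9,1,1,1,1,1,1
8,2,1,1,1,1,1
7,3,1,1,1,1,1
7,2,2,1,1,1,1
6,4,1,1,1,1,1
6,3,2,1,1,1,1
6,2,2,2,1,1,1
5,5,1,1,1,1,1
5,4,2,1,1,1,1
5,3,3,1,1,1,1
5,3,2,2,1,1,1
5,2,2,2,2,1,1
4,4,3,1,1,1,1
4,4,2,2,1,1,1
4,3,3,2,1,1,1
4,3,2,2,2,1,1
4,2,2,2,2,2,1
3,3,3,3,1,1,1
3,3,3,2,2,1,1
3,3,2,2,2,2,1
3,2,2,2,2,2,2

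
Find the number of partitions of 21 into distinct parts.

76

There are 76 such partitions.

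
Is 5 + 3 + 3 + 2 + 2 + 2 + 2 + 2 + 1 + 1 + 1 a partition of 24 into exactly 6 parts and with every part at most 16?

The parts sum to 24, and the condition 'there are exactly 6 summands' is violated.

No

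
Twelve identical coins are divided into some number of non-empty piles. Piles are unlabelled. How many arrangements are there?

77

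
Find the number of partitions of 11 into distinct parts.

Listing the qualifying partitions of 11:
11
10+1
9+2
8+3
8+2+1
7+4
7+3+1
6+5
6+4+1
6+3+2
5+4+2
5+3+2+1
That's 12 in total.

12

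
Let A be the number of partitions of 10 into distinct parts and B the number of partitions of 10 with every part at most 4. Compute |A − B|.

Partitions of 10 into distinct parts: 10.
Partitions of 10 with every part at most 4: 23.
|10 − 23| = 13.

13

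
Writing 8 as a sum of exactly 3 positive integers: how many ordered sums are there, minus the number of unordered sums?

16

Ordered (compositions into 3 parts): C(7,2) = 21.
Unordered (partitions into 3 parts): 5.
Difference: 21 − 5 = 16.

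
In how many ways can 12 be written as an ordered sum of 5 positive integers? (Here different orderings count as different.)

By stars and bars with positive parts, the count is C(11,4) = 330.

330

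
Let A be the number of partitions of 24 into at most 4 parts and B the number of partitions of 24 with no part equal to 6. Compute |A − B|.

1021

Partitions of 24 into at most 4 parts: 169.
Partitions of 24 with no part equal to 6: 1190.
|169 − 1190| = 1021.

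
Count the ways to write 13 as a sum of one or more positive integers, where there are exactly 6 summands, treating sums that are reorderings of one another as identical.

14

Listing the qualifying partitions of 13:
8+1+1+1+1+1
7+2+1+1+1+1
6+3+1+1+1+1
6+2+2+1+1+1
5+4+1+1+1+1
5+3+2+1+1+1
5+2+2+2+1+1
4+4+2+1+1+1
4+3+3+1+1+1
4+3+2+2+1+1
4+2+2+2+2+1
3+3+3+2+1+1
3+3+2+2+2+1
3+2+2+2+2+2
That's 14 in total.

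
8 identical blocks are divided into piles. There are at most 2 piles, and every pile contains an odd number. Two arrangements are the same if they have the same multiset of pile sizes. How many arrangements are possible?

Enumerating:
7, 1
5, 3
Counting gives 2.

2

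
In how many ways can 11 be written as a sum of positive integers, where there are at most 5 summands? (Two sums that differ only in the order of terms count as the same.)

There are too many to list fully; the first 12 (by largest part) are:
11
1, 10
2, 9
1, 1, 9
3, 8
1, 2, 8
1, 1, 1, 8
4, 7
1, 3, 7
2, 2, 7
1, 1, 2, 7
1, 1, 1, 1, 7
…and 25 more, for 37 total.

37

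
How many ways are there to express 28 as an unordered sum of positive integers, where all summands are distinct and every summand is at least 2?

Enumerating by decreasing first part gives 119 partitions in all.

119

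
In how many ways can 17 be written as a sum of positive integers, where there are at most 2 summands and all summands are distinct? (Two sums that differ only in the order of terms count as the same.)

9

Listing the qualifying partitions of 17:
17
16+1
15+2
14+3
13+4
12+5
11+6
10+7
9+8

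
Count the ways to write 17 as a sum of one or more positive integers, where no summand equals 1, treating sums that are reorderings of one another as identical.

66

A partial list (first 12 by largest part):
17
2, 15
3, 14
4, 13
2, 2, 13
5, 12
2, 3, 12
6, 11
2, 4, 11
3, 3, 11
2, 2, 2, 11
7, 10
…and 54 more, for 66 total.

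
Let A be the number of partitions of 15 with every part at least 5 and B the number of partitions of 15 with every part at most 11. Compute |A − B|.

164

Partitions of 15 with every part at least 5: 5.
Partitions of 15 with every part at most 11: 169.
|5 − 169| = 164.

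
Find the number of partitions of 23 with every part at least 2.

253

A full systematic count gives 253.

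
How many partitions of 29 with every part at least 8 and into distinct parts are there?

They are:
29
8 + 21
9 + 20
10 + 19
11 + 18
12 + 17
13 + 16
14 + 15
8 + 9 + 12
8 + 10 + 11

10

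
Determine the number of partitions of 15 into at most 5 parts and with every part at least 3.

17

The partitions of 15 that satisfy the conditions:
15
3+12
4+11
5+10
6+9
3+3+9
7+8
3+4+8
3+5+7
4+4+7
3+6+6
4+5+6
3+3+3+6
5+5+5
3+3+4+5
3+4+4+4
3+3+3+3+3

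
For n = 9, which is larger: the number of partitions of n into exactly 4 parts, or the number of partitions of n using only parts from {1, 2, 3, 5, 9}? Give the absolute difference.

Partitions of 9 into exactly 4 parts: 6.
Partitions of 9 using only parts from {1, 2, 3, 5, 9}: 17.
|6 − 17| = 11.

11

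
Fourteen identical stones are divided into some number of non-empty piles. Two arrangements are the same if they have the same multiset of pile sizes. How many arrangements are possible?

135

Direct enumeration gives 135 partitions.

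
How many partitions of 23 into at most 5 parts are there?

A full systematic count gives 291.

291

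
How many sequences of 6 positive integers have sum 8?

21

Place 5 bars in the 7 internal gaps of a row of 8 dots: C(7,5) = 21.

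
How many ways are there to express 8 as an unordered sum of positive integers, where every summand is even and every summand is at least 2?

Enumerating:
8
2 + 6
4 + 4
2 + 2 + 4
2 + 2 + 2 + 2

5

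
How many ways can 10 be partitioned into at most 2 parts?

Listing the qualifying partitions of 10:
10
9 + 1
8 + 2
7 + 3
6 + 4
5 + 5
Counting gives 6.

6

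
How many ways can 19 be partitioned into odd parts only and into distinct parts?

6

The partitions of 19 that satisfy the conditions:
19
1 + 3 + 15
1 + 5 + 13
1 + 7 + 11
3 + 5 + 11
3 + 7 + 9
Counting gives 6.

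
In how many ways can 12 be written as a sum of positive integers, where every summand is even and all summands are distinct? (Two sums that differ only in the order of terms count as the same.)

The partitions of 12 that satisfy the conditions:
12
10, 2
8, 4
6, 4, 2

4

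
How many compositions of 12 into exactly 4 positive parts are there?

Place 3 bars in the 11 internal gaps of a row of 12 dots: C(11,3) = 165.

165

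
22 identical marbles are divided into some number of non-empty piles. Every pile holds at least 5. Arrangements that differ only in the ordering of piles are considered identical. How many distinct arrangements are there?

18

Listing the qualifying partitions of 22:
22
17,5
16,6
15,7
14,8
13,9
12,10
12,5,5
11,11
11,6,5
10,7,5
10,6,6
9,8,5
9,7,6
8,8,6
8,7,7
7,5,5,5
6,6,5,5
Counting gives 18.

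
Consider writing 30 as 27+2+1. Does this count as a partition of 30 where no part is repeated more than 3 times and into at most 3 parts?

Yes

The parts sum to 30, and the condition 'no summand is used more than 3 times' holds; the condition 'there are at most 3 summands' holds.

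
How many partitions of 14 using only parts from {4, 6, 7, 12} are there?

Listing the qualifying partitions of 14:
7, 7
4, 4, 6
Counting gives 2.

2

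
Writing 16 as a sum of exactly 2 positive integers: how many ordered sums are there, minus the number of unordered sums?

Compositions: C(15,1) = 15.
Unordered (partitions into 2 parts): 8.
Difference: 15 − 8 = 7.

7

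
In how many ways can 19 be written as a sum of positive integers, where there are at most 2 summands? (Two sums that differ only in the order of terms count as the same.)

10

Enumerating:
19
18+1
17+2
16+3
15+4
14+5
13+6
12+7
11+8
10+9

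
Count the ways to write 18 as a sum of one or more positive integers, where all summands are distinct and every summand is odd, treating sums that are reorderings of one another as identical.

5

The partitions of 18 that satisfy the conditions:
17+1
15+3
13+5
11+7
9+5+3+1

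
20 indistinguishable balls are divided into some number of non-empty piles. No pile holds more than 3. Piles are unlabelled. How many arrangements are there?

There are too many to list fully; the first 12 (by largest part) are:
3 + 3 + 3 + 3 + 3 + 3 + 2
3 + 3 + 3 + 3 + 3 + 3 + 1 + 1
3 + 3 + 3 + 3 + 3 + 2 + 2 + 1
3 + 3 + 3 + 3 + 3 + 2 + 1 + 1 + 1
3 + 3 + 3 + 3 + 3 + 1 + 1 + 1 + 1 + 1
3 + 3 + 3 + 3 + 2 + 2 + 2 + 2
3 + 3 + 3 + 3 + 2 + 2 + 2 + 1 + 1
3 + 3 + 3 + 3 + 2 + 2 + 1 + 1 + 1 + 1
3 + 3 + 3 + 3 + 2 + 1 + 1 + 1 + 1 + 1 + 1
3 + 3 + 3 + 3 + 1 + 1 + 1 + 1 + 1 + 1 + 1 + 1
3 + 3 + 3 + 2 + 2 + 2 + 2 + 2 + 1
3 + 3 + 3 + 2 + 2 + 2 + 2 + 1 + 1 + 1
…and 32 more, for 44 total.

44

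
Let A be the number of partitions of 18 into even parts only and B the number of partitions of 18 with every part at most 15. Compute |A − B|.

Partitions of 18 into even parts only: 30.
Partitions of 18 with every part at most 15: 381.
|30 − 381| = 351.

351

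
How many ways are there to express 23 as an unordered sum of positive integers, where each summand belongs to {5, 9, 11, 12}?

They are:
12,11
9,9,5
Counting gives 2.

2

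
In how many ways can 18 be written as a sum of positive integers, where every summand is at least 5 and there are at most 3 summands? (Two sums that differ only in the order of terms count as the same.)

They are:
18
13 + 5
12 + 6
11 + 7
10 + 8
9 + 9
8 + 5 + 5
7 + 6 + 5
6 + 6 + 6

9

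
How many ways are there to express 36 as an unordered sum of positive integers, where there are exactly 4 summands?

351

A full systematic count gives 351.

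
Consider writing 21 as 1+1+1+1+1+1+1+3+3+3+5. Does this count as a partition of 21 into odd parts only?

The parts sum to 21, and the condition 'every summand is odd' holds.

Yes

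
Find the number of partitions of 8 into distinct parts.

6

They are:
8
7, 1
6, 2
5, 3
5, 2, 1
4, 3, 1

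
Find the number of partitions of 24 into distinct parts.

A full systematic count gives 122.

122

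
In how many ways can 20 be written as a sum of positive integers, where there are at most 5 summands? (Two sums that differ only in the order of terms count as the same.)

Systematic enumeration (by largest part, then next-largest, …) yields 192.

192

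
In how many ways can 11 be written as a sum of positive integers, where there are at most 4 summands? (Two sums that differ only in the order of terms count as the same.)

27

There are too many to list fully; the first 12 (by largest part) are:
11
10+1
9+2
9+1+1
8+3
8+2+1
8+1+1+1
7+4
7+3+1
7+2+2
7+2+1+1
6+5
…and 15 more, for 27 total.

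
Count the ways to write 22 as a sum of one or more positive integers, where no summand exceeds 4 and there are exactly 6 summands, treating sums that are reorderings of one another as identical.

2

Listing the qualifying partitions of 22:
2 + 4 + 4 + 4 + 4 + 4
3 + 3 + 4 + 4 + 4 + 4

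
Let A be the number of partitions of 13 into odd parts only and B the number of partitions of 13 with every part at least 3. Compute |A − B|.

Partitions of 13 into odd parts only: 18.
Partitions of 13 with every part at least 3: 10.
|18 − 10| = 8.

8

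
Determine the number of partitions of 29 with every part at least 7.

Listing the qualifying partitions of 29:
29
22 + 7
21 + 8
20 + 9
19 + 10
18 + 11
17 + 12
16 + 13
15 + 14
15 + 7 + 7
14 + 8 + 7
13 + 9 + 7
13 + 8 + 8
12 + 10 + 7
12 + 9 + 8
11 + 11 + 7
11 + 10 + 8
11 + 9 + 9
10 + 10 + 9
8 + 7 + 7 + 7
Counting gives 20.

20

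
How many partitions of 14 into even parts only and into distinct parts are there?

5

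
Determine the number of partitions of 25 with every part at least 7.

The partitions of 25 that satisfy the conditions:
25
18 + 7
17 + 8
16 + 9
15 + 10
14 + 11
13 + 12
11 + 7 + 7
10 + 8 + 7
9 + 9 + 7
9 + 8 + 8

11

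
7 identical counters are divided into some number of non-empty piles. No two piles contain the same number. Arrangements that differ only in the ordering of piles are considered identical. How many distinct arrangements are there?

They are:
7
1 + 6
2 + 5
3 + 4
1 + 2 + 4
Counting gives 5.

5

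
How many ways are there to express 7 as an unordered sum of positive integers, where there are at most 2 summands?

Enumerating:
7
1,6
2,5
3,4
That's 4 in total.

4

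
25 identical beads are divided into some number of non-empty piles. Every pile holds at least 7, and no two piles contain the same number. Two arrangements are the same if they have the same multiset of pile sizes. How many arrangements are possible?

Listing the qualifying partitions of 25:
25
18, 7
17, 8
16, 9
15, 10
14, 11
13, 12
10, 8, 7

8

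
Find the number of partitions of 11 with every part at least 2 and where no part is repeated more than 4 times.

Enumerating:
11
2, 9
3, 8
4, 7
2, 2, 7
5, 6
2, 3, 6
2, 4, 5
3, 3, 5
2, 2, 2, 5
3, 4, 4
2, 2, 3, 4
2, 3, 3, 3
2, 2, 2, 2, 3

14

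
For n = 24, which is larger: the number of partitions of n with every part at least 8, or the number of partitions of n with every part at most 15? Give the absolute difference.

Partitions of 24 with every part at least 8: 7.
Partitions of 24 with every part at most 15: 1508.
|7 − 1508| = 1501.

1501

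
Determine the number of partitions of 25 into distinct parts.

Counting exhaustively, 142 partitions satisfy the conditions.

142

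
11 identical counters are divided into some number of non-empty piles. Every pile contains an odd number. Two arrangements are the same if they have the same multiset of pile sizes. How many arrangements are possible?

Listing the qualifying partitions of 11:
11
1,1,9
1,3,7
1,1,1,1,7
1,5,5
3,3,5
1,1,1,3,5
1,1,1,1,1,1,5
1,1,3,3,3
1,1,1,1,1,3,3
1,1,1,1,1,1,1,1,3
1,1,1,1,1,1,1,1,1,1,1

12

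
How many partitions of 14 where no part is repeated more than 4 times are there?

100

Enumerating by decreasing first part gives 100 partitions in all.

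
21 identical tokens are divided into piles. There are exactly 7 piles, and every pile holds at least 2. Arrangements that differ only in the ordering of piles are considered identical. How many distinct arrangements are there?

15

Enumerating:
9,2,2,2,2,2,2
8,3,2,2,2,2,2
7,4,2,2,2,2,2
7,3,3,2,2,2,2
6,5,2,2,2,2,2
6,4,3,2,2,2,2
6,3,3,3,2,2,2
5,5,3,2,2,2,2
5,4,4,2,2,2,2
5,4,3,3,2,2,2
5,3,3,3,3,2,2
4,4,4,3,2,2,2
4,4,3,3,3,2,2
4,3,3,3,3,3,2
3,3,3,3,3,3,3
That's 15 in total.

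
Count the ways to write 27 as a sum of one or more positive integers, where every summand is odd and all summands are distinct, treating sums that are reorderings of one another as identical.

Listing the qualifying partitions of 27:
27
23, 3, 1
21, 5, 1
19, 7, 1
19, 5, 3
17, 9, 1
17, 7, 3
15, 11, 1
15, 9, 3
15, 7, 5
13, 11, 3
13, 9, 5
11, 9, 7
11, 7, 5, 3, 1

14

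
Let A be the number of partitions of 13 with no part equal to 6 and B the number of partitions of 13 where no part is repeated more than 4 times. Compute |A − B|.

Partitions of 13 with no part equal to 6: 86.
Partitions of 13 where no part is repeated more than 4 times: 76.
|86 − 76| = 10.

10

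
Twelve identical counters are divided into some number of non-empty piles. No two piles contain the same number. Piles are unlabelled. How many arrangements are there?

The partitions of 12 that satisfy the conditions:
12
11,1
10,2
9,3
9,2,1
8,4
8,3,1
7,5
7,4,1
7,3,2
6,5,1
6,4,2
6,3,2,1
5,4,3
5,4,2,1
That's 15 in total.

15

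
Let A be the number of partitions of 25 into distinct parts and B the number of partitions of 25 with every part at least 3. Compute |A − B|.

12

Partitions of 25 into distinct parts: 142.
Partitions of 25 with every part at least 3: 130.
|142 − 130| = 12.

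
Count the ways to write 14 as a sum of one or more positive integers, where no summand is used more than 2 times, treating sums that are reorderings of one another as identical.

A partial list (first 12 by largest part):
14
13+1
12+2
12+1+1
11+3
11+2+1
10+4
10+3+1
10+2+2
10+2+1+1
9+5
9+4+1
…and 45 more, for 57 total.

57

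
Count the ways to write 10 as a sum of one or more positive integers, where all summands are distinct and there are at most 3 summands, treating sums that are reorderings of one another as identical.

9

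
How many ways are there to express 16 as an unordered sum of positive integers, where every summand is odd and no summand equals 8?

A partial list (first 12 by largest part):
15+1
13+3
13+1+1+1
11+5
11+3+1+1
11+1+1+1+1+1
9+7
9+5+1+1
9+3+3+1
9+3+1+1+1+1
9+1+1+1+1+1+1+1
7+7+1+1
…and 20 more, for 32 total.

32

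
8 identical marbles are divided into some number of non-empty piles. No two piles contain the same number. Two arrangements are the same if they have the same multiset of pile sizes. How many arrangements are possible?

6

The partitions of 8 that satisfy the conditions:
8
7+1
6+2
5+3
5+2+1
4+3+1
That's 6 in total.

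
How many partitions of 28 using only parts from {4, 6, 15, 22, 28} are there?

5

Enumerating:
28
22 + 6
6 + 6 + 6 + 6 + 4
6 + 6 + 4 + 4 + 4 + 4
4 + 4 + 4 + 4 + 4 + 4 + 4
That's 5 in total.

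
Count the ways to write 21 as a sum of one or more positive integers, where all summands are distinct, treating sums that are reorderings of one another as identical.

76

Counting exhaustively, 76 partitions satisfy the conditions.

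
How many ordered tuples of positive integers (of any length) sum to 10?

512

Each of the 9 gaps between 10 units is either a break or not: 2^9 = 512.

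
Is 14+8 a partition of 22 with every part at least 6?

Yes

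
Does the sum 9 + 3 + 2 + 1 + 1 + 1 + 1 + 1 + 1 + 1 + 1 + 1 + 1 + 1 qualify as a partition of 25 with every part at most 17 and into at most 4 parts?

No

The parts sum to 25, and the condition 'there are at most 4 summands' is violated.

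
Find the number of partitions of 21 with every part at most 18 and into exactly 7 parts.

105

Direct enumeration gives 105 partitions.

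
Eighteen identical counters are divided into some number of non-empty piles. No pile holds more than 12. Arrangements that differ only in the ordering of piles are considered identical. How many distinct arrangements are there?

Enumerating by decreasing first part gives 366 partitions in all.

366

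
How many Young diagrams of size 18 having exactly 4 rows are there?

A partial list (first 12 by largest part):
1,1,1,15
1,1,2,14
1,1,3,13
1,2,2,13
1,1,4,12
1,2,3,12
2,2,2,12
1,1,5,11
1,2,4,11
1,3,3,11
2,2,3,11
1,1,6,10
…and 35 more, for 47 total.

47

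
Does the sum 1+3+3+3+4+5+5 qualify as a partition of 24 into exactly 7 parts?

The parts sum to 24, and the condition 'there are exactly 7 summands' holds.

Yes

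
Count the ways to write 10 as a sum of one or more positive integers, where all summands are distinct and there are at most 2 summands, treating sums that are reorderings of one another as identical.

Enumerating:
10
9 + 1
8 + 2
7 + 3
6 + 4
That's 5 in total.

5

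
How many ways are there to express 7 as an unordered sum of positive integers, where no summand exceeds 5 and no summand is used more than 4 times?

They are:
5,2
5,1,1
4,3
4,2,1
4,1,1,1
3,3,1
3,2,2
3,2,1,1
3,1,1,1,1
2,2,2,1
2,2,1,1,1
Counting gives 11.

11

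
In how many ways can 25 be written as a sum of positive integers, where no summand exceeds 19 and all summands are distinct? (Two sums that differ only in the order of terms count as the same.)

132

Direct enumeration gives 132 partitions.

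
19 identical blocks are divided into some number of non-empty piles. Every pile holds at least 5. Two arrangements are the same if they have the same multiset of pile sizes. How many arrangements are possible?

The partitions of 19 that satisfy the conditions:
19
14 + 5
13 + 6
12 + 7
11 + 8
10 + 9
9 + 5 + 5
8 + 6 + 5
7 + 7 + 5
7 + 6 + 6

10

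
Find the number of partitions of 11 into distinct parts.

The partitions of 11 that satisfy the conditions:
11
10 + 1
9 + 2
8 + 3
8 + 2 + 1
7 + 4
7 + 3 + 1
6 + 5
6 + 4 + 1
6 + 3 + 2
5 + 4 + 2
5 + 3 + 2 + 1
That's 12 in total.

12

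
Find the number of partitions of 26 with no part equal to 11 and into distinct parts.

140

Counting exhaustively, 140 partitions satisfy the conditions.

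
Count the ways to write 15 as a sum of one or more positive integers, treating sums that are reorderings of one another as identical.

Counting exhaustively, 176 partitions satisfy the conditions.

176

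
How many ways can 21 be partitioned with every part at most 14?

There are 762 such partitions.

762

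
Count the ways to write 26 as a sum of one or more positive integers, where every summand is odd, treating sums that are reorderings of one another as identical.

165

Counting exhaustively, 165 partitions satisfy the conditions.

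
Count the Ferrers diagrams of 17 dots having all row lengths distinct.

38

There are too many to list fully; the first 12 (by largest part) are:
17
16+1
15+2
14+3
14+2+1
13+4
13+3+1
12+5
12+4+1
12+3+2
11+6
11+5+1
…and 26 more, for 38 total.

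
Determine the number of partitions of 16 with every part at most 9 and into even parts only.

15

They are:
8+8
8+6+2
8+4+4
8+4+2+2
8+2+2+2+2
6+6+4
6+6+2+2
6+4+4+2
6+4+2+2+2
6+2+2+2+2+2
4+4+4+4
4+4+4+2+2
4+4+2+2+2+2
4+2+2+2+2+2+2
2+2+2+2+2+2+2+2
Counting gives 15.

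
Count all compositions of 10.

There are 9 gaps and each independently is a cut or not, giving 2^9 = 512.

512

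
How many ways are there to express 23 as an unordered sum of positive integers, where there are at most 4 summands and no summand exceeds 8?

Listing the qualifying partitions of 23:
8+8+7
8+8+6+1
8+8+5+2
8+8+4+3
8+7+7+1
8+7+6+2
8+7+5+3
8+7+4+4
8+6+6+3
8+6+5+4
8+5+5+5
7+7+7+2
7+7+6+3
7+7+5+4
7+6+6+4
7+6+5+5
6+6+6+5
Counting gives 17.

17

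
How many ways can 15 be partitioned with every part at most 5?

84

Direct enumeration gives 84 partitions.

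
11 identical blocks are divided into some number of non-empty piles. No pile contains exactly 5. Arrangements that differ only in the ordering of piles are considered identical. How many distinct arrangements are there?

45

There are too many to list fully; the first 12 (by largest part) are:
11
10 + 1
9 + 2
9 + 1 + 1
8 + 3
8 + 2 + 1
8 + 1 + 1 + 1
7 + 4
7 + 3 + 1
7 + 2 + 2
7 + 2 + 1 + 1
7 + 1 + 1 + 1 + 1
…and 33 more, for 45 total.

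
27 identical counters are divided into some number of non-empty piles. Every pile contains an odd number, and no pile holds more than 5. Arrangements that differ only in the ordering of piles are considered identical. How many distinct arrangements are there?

A partial list (first 12 by largest part):
1 + 1 + 5 + 5 + 5 + 5 + 5
1 + 3 + 3 + 5 + 5 + 5 + 5
1 + 1 + 1 + 1 + 3 + 5 + 5 + 5 + 5
1 + 1 + 1 + 1 + 1 + 1 + 1 + 5 + 5 + 5 + 5
3 + 3 + 3 + 3 + 5 + 5 + 5
1 + 1 + 1 + 3 + 3 + 3 + 5 + 5 + 5
1 + 1 + 1 + 1 + 1 + 1 + 3 + 3 + 5 + 5 + 5
1 + 1 + 1 + 1 + 1 + 1 + 1 + 1 + 1 + 3 + 5 + 5 + 5
1 + 1 + 1 + 1 + 1 + 1 + 1 + 1 + 1 + 1 + 1 + 1 + 5 + 5 + 5
1 + 1 + 3 + 3 + 3 + 3 + 3 + 5 + 5
1 + 1 + 1 + 1 + 1 + 3 + 3 + 3 + 3 + 5 + 5
1 + 1 + 1 + 1 + 1 + 1 + 1 + 1 + 3 + 3 + 3 + 5 + 5
…and 21 more, for 33 total.

33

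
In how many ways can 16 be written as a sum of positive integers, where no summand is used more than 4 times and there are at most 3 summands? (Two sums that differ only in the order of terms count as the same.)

30

There are too many to list fully; the first 12 (by largest part) are:
16
1 + 15
2 + 14
1 + 1 + 14
3 + 13
1 + 2 + 13
4 + 12
1 + 3 + 12
2 + 2 + 12
5 + 11
1 + 4 + 11
2 + 3 + 11
…and 18 more, for 30 total.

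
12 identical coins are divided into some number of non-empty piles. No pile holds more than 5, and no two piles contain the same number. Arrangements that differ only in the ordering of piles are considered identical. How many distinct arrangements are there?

They are:
5+4+3
5+4+2+1

2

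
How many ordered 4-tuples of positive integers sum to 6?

By stars and bars with positive parts, the count is C(5,3) = 10.

10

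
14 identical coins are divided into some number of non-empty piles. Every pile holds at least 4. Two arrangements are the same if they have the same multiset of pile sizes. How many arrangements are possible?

Enumerating:
14
10 + 4
9 + 5
8 + 6
7 + 7
6 + 4 + 4
5 + 5 + 4

7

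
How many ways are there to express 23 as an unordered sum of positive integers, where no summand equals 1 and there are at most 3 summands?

44

There are too many to list fully; the first 12 (by largest part) are:
23
21,2
20,3
19,4
19,2,2
18,5
18,3,2
17,6
17,4,2
17,3,3
16,7
16,5,2
…and 32 more, for 44 total.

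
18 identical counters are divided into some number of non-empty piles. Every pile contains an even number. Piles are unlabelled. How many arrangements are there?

30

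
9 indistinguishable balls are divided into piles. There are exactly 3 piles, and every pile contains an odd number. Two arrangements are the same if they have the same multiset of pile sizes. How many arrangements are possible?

Enumerating:
7+1+1
5+3+1
3+3+3
Counting gives 3.

3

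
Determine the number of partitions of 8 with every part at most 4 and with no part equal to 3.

Enumerating:
4 + 4
4 + 2 + 2
4 + 2 + 1 + 1
4 + 1 + 1 + 1 + 1
2 + 2 + 2 + 2
2 + 2 + 2 + 1 + 1
2 + 2 + 1 + 1 + 1 + 1
2 + 1 + 1 + 1 + 1 + 1 + 1
1 + 1 + 1 + 1 + 1 + 1 + 1 + 1

9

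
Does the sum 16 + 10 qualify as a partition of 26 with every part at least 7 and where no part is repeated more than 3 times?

The parts sum to 26, and the condition 'every summand is at least 7' holds; the condition 'no summand is used more than 3 times' holds.

Yes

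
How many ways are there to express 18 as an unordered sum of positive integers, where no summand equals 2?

There are 154 such partitions.

154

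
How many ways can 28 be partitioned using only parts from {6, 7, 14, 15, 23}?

4

Enumerating:
15 + 7 + 6
14 + 14
14 + 7 + 7
7 + 7 + 7 + 7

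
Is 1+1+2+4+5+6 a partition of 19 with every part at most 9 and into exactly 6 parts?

Yes

The parts sum to 19, and the condition 'no summand exceeds 9' holds; the condition 'there are exactly 6 summands' holds.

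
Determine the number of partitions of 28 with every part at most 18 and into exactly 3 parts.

45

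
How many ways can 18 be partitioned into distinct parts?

46

There are too many to list fully; the first 12 (by largest part) are:
18
17, 1
16, 2
15, 3
15, 2, 1
14, 4
14, 3, 1
13, 5
13, 4, 1
13, 3, 2
12, 6
12, 5, 1
…and 34 more, for 46 total.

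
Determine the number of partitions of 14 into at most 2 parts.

8

Listing the qualifying partitions of 14:
14
13,1
12,2
11,3
10,4
9,5
8,6
7,7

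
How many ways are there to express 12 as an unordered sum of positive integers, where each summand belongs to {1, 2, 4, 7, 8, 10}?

A partial list (first 12 by largest part):
10, 2
10, 1, 1
8, 4
8, 2, 2
8, 2, 1, 1
8, 1, 1, 1, 1
7, 4, 1
7, 2, 2, 1
7, 2, 1, 1, 1
7, 1, 1, 1, 1, 1
4, 4, 4
4, 4, 2, 2
…and 14 more, for 26 total.

26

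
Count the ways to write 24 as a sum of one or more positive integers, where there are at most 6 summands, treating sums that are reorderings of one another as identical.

Enumerating by decreasing first part gives 532 partitions in all.

532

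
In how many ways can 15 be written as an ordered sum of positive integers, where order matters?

16384

Each of the 14 gaps between 15 units is either a break or not: 2^14 = 16384.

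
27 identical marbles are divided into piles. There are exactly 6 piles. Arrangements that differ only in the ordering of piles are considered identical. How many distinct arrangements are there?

A full systematic count gives 331.

331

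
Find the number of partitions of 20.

Systematic enumeration (by largest part, then next-largest, …) yields 627.

627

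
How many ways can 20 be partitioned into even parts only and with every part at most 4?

The partitions of 20 that satisfy the conditions:
4,4,4,4,4
2,2,4,4,4,4
2,2,2,2,4,4,4
2,2,2,2,2,2,4,4
2,2,2,2,2,2,2,2,4
2,2,2,2,2,2,2,2,2,2
Counting gives 6.

6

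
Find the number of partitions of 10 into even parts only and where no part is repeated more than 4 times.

6

Enumerating:
10
8, 2
6, 4
6, 2, 2
4, 4, 2
4, 2, 2, 2
That's 6 in total.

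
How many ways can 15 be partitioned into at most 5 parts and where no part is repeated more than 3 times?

81

A full systematic count gives 81.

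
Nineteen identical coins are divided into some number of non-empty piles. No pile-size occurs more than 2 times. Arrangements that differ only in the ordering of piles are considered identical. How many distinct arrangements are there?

Direct enumeration gives 163 partitions.

163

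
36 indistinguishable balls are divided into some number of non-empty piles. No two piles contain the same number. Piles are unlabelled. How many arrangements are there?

668

Systematic enumeration (by largest part, then next-largest, …) yields 668.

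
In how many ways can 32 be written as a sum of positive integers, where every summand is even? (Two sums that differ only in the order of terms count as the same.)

231

Systematic enumeration (by largest part, then next-largest, …) yields 231.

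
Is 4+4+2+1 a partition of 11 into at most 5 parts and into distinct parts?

No

The parts sum to 11, and the condition 'all summands are distinct' is violated.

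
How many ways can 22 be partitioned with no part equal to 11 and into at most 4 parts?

120

A full systematic count gives 120.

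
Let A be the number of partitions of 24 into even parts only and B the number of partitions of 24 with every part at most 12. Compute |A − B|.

1303

Partitions of 24 into even parts only: 77.
Partitions of 24 with every part at most 12: 1380.
|77 − 1380| = 1303.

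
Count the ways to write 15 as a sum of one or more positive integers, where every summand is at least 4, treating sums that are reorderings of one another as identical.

8

Listing the qualifying partitions of 15:
15
11, 4
10, 5
9, 6
8, 7
7, 4, 4
6, 5, 4
5, 5, 5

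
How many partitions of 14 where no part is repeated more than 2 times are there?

57

There are too many to list fully; the first 12 (by largest part) are:
14
1, 13
2, 12
1, 1, 12
3, 11
1, 2, 11
4, 10
1, 3, 10
2, 2, 10
1, 1, 2, 10
5, 9
1, 4, 9
…and 45 more, for 57 total.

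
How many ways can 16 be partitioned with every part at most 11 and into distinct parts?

25

The partitions of 16 that satisfy the conditions:
11 + 5
11 + 4 + 1
11 + 3 + 2
10 + 6
10 + 5 + 1
10 + 4 + 2
10 + 3 + 2 + 1
9 + 7
9 + 6 + 1
9 + 5 + 2
9 + 4 + 3
9 + 4 + 2 + 1
8 + 7 + 1
8 + 6 + 2
8 + 5 + 3
8 + 5 + 2 + 1
8 + 4 + 3 + 1
7 + 6 + 3
7 + 6 + 2 + 1
7 + 5 + 4
7 + 5 + 3 + 1
7 + 4 + 3 + 2
6 + 5 + 4 + 1
6 + 5 + 3 + 2
6 + 4 + 3 + 2 + 1
Counting gives 25.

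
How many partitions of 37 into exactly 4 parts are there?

378

A full systematic count gives 378.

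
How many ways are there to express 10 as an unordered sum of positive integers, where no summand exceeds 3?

14

They are:
3,3,3,1
3,3,2,2
3,3,2,1,1
3,3,1,1,1,1
3,2,2,2,1
3,2,2,1,1,1
3,2,1,1,1,1,1
3,1,1,1,1,1,1,1
2,2,2,2,2
2,2,2,2,1,1
2,2,2,1,1,1,1
2,2,1,1,1,1,1,1
2,1,1,1,1,1,1,1,1
1,1,1,1,1,1,1,1,1,1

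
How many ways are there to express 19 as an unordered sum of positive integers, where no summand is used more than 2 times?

There are 163 such partitions.

163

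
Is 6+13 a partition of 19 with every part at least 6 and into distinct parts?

Yes

The parts sum to 19, and the condition 'every summand is at least 6' holds; the condition 'all summands are distinct' holds.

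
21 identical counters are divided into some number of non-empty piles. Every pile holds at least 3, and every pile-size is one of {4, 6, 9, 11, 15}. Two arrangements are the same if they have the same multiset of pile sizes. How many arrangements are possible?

4

They are:
15+6
11+6+4
9+6+6
9+4+4+4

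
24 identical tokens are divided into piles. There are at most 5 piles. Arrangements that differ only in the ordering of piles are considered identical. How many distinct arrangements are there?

333

Counting exhaustively, 333 partitions satisfy the conditions.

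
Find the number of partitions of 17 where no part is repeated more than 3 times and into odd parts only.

Enumerating:
17
15 + 1 + 1
13 + 3 + 1
11 + 5 + 1
11 + 3 + 3
11 + 3 + 1 + 1 + 1
9 + 7 + 1
9 + 5 + 3
9 + 5 + 1 + 1 + 1
9 + 3 + 3 + 1 + 1
7 + 7 + 3
7 + 7 + 1 + 1 + 1
7 + 5 + 5
7 + 5 + 3 + 1 + 1
7 + 3 + 3 + 3 + 1
5 + 5 + 5 + 1 + 1
5 + 5 + 3 + 3 + 1
5 + 3 + 3 + 3 + 1 + 1 + 1
Counting gives 18.

18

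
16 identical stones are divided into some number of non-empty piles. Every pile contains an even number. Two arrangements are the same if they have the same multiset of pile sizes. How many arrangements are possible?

Enumerating:
16
2+14
4+12
2+2+12
6+10
2+4+10
2+2+2+10
8+8
2+6+8
4+4+8
2+2+4+8
2+2+2+2+8
4+6+6
2+2+6+6
2+4+4+6
2+2+2+4+6
2+2+2+2+2+6
4+4+4+4
2+2+4+4+4
2+2+2+2+4+4
2+2+2+2+2+2+4
2+2+2+2+2+2+2+2

22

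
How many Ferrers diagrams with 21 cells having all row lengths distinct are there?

A full systematic count gives 76.

76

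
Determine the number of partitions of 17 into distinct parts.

38

A partial list (first 12 by largest part):
17
16+1
15+2
14+3
14+2+1
13+4
13+3+1
12+5
12+4+1
12+3+2
11+6
11+5+1
…and 26 more, for 38 total.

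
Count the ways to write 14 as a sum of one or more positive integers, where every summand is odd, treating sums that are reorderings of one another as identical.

22

They are:
13,1
11,3
11,1,1,1
9,5
9,3,1,1
9,1,1,1,1,1
7,7
7,5,1,1
7,3,3,1
7,3,1,1,1,1
7,1,1,1,1,1,1,1
5,5,3,1
5,5,1,1,1,1
5,3,3,3
5,3,3,1,1,1
5,3,1,1,1,1,1,1
5,1,1,1,1,1,1,1,1,1
3,3,3,3,1,1
3,3,3,1,1,1,1,1
3,3,1,1,1,1,1,1,1,1
3,1,1,1,1,1,1,1,1,1,1,1
1,1,1,1,1,1,1,1,1,1,1,1,1,1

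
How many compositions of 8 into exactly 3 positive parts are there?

21

Equivalently, choose which 2 of the 7 gaps become plus signs: C(7,2) = 21.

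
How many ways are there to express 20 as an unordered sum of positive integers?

627

Direct enumeration gives 627 partitions.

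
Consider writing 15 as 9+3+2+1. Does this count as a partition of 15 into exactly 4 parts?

Yes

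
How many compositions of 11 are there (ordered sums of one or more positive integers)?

1024

There are 10 gaps and each independently is a cut or not, giving 2^10 = 1024.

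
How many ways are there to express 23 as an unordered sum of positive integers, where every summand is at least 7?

Enumerating:
23
7, 16
8, 15
9, 14
10, 13
11, 12
7, 7, 9
7, 8, 8
Counting gives 8.

8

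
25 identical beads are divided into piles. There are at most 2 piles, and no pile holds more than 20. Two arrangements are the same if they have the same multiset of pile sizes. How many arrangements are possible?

8

Listing the qualifying partitions of 25:
5+20
6+19
7+18
8+17
9+16
10+15
11+14
12+13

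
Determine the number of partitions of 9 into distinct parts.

8

They are:
9
8, 1
7, 2
6, 3
6, 2, 1
5, 4
5, 3, 1
4, 3, 2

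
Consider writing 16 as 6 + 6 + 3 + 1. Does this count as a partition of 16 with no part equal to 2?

The parts sum to 16, and the condition 'no summand equals 2' holds.

Yes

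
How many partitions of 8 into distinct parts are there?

Listing the qualifying partitions of 8:
8
1, 7
2, 6
3, 5
1, 2, 5
1, 3, 4
That's 6 in total.

6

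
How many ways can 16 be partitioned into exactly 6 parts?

35

There are too many to list fully; the first 12 (by largest part) are:
11+1+1+1+1+1
10+2+1+1+1+1
9+3+1+1+1+1
9+2+2+1+1+1
8+4+1+1+1+1
8+3+2+1+1+1
8+2+2+2+1+1
7+5+1+1+1+1
7+4+2+1+1+1
7+3+3+1+1+1
7+3+2+2+1+1
7+2+2+2+2+1
…and 23 more, for 35 total.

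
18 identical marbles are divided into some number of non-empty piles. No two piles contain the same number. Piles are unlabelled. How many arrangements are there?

46

A partial list (first 12 by largest part):
18
17 + 1
16 + 2
15 + 3
15 + 2 + 1
14 + 4
14 + 3 + 1
13 + 5
13 + 4 + 1
13 + 3 + 2
12 + 6
12 + 5 + 1
…and 34 more, for 46 total.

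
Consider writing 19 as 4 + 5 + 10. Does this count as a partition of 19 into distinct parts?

The parts sum to 19, and the condition 'all summands are distinct' holds.

Yes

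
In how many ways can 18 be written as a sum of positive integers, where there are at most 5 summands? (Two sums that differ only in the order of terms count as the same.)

141

Enumerating by decreasing first part gives 141 partitions in all.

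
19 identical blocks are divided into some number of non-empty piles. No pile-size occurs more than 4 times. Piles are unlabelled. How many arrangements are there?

There are 325 such partitions.

325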